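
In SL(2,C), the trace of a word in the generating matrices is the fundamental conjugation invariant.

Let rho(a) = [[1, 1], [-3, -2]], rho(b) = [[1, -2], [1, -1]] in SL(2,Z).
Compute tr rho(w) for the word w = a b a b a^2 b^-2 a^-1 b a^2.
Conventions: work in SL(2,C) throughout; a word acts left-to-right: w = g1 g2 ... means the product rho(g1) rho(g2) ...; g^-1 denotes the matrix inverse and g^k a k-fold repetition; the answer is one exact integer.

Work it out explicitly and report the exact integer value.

-10

rho(a) = [[1, 1], [-3, -2]]
... * rho(b) = [[1, -2], [1, -1]]  ->  [[2, -3], [-5, 8]]
... * rho(a) = [[1, 1], [-3, -2]]  ->  [[11, 8], [-29, -21]]
... * rho(b) = [[1, -2], [1, -1]]  ->  [[19, -30], [-50, 79]]
... * rho(a) = [[1, 1], [-3, -2]]  ->  [[109, 79], [-287, -208]]
... * rho(a) = [[1, 1], [-3, -2]]  ->  [[-128, -49], [337, 129]]
... * rho(b^-1) = [[-1, 2], [-1, 1]]  ->  [[177, -305], [-466, 803]]
... * rho(b^-1) = [[-1, 2], [-1, 1]]  ->  [[128, 49], [-337, -129]]
... * rho(a^-1) = [[-2, -1], [3, 1]]  ->  [[-109, -79], [287, 208]]
... * rho(b) = [[1, -2], [1, -1]]  ->  [[-188, 297], [495, -782]]
... * rho(a) = [[1, 1], [-3, -2]]  ->  [[-1079, -782], [2841, 2059]]
... * rho(a) = [[1, 1], [-3, -2]]  ->  [[1267, 485], [-3336, -1277]]
tr = 1267 + -1277 = -10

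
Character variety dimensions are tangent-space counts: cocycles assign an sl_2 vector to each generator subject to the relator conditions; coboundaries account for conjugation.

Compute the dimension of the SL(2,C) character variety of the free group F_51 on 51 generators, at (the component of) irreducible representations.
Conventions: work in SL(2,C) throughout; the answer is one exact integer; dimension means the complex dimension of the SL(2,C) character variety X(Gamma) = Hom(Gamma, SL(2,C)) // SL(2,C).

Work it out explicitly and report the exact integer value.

150

Gamma = F_51 has 51 generators and no relators.
A cocycle picks one sl_2 vector per generator freely, giving dim Z^1 = 3*51 = 153.
dim B^1 = 3: the coboundary map is injective because an irreducible image has centralizer 0 in sl_2.
dim H^1 = 153 - 3 = 150, which is dim X.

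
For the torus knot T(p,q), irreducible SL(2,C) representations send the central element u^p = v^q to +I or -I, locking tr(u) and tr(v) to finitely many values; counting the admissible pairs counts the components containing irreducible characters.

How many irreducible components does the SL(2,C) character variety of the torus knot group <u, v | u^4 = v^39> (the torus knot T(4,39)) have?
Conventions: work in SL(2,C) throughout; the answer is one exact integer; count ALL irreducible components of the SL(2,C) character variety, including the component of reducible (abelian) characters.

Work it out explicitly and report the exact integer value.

In the torus knot group T(4,39), u^4 = v^39 is central, so an irreducible representation sends it to +I or -I (Schur).
On an irreducible component, tr(u) is locked at 2*cos(pi*alpha/4) for some alpha in 1..3, and tr(v) at 2*cos(pi*beta/39) for some beta in 1..38.
The two central values (-1)^alpha I and (-1)^beta I must be the same matrix, so alpha and beta share a parity.
count pairs: odd alpha (2 choices) x odd beta (19), plus even alpha (1) x even beta (19): 2*19 + 1*19 = 57.
Total: 57 irreducible-character components + 1 reducible (abelian) component = 58.

58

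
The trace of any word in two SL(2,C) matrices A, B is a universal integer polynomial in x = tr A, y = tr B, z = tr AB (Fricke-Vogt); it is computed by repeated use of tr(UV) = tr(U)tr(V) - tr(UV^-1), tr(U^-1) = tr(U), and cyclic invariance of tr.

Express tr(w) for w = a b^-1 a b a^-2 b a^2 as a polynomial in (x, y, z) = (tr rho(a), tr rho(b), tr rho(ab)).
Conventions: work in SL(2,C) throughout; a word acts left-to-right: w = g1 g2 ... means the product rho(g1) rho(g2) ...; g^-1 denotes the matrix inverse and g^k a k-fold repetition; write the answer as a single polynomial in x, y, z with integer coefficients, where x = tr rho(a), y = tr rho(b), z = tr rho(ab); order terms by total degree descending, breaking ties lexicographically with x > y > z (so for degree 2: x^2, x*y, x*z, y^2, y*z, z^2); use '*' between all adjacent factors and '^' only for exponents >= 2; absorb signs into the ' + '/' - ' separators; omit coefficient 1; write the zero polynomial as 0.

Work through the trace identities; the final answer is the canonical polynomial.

x^5*y^2*z - x^6*y - x^4*y^3 - 2*x^4*y*z^2 + x^5*z - x^3*y^2*z + x^3*z^3 + 6*x^4*y + 2*x^2*y^3 + 3*x^2*y*z^2 - 5*x^3*z - x*z^3 - 9*x^2*y - y^3 - y*z^2 + 5*x*z + 3*y

apply: trace(a b a) = trace(a) * trace(b a) - trace(b)  (reduce the a square) = x*z - y
trace(a^3 b) = trace(a) * trace(a b a) - trace(a b)  (reduce the a square) = x^2*z - x*y - z
apply: trace(a^2) = trace(a) * trace(a) - trace(1)  (reduce the a square) = x^2 - 2
trace(a^3) = trace(a) * trace(a^2) - trace(a)  (reduce the a square) = x^3 - 3*x
trace(a b^2 a^2) = trace(b) * trace(a^3 b) - trace(a^3)  (reduce the b square) = x^2*y*z - x^3 - x*y^2 - y*z + 3*x
trace(a b^2 a) = trace(b) * trace(a^2 b) - trace(a^2)  (reduce the b square) = x*y*z - x^2 - y^2 + 2
use: trace(b a^4 b) = trace(a) * trace(a b^2 a^2) - trace(a b^2 a)  (reduce the a square) = x^3*y*z - x^4 - x^2*y^2 - 2*x*y*z + 4*x^2 + y^2 - 2
apply: trace(b a b a) = trace(a b) * trace(a b) - trace(1)  (split on a) = z^2 - 2
apply: trace(b a b) = trace(b) * trace(a b) - trace(a)  (reduce the b square) = y*z - x
use: trace(b a b a^2) = trace(a) * trace(b a b a) - trace(b a b)  (reduce the a square) = x*z^2 - y*z - x
trace(b a b a^3) = trace(a) * trace(b a b a^2) - trace(b a b a)  (reduce the a square) = x^2*z^2 - x*y*z - x^2 - z^2 + 2
trace(b a^4 b a) = trace(a) * trace(b a b a^3) - trace(b a b a^2)  (reduce the a square) = x^3*z^2 - x^2*y*z - x^3 - 2*x*z^2 + y*z + 3*x
use: trace(b a^4 b a^-1) = trace(b a^4 b) * trace(a) - trace(b a^4 b a)  (eliminate a^-1) = x^4*y*z - x^5 - x^3*y^2 - x^3*z^2 - x^2*y*z + 5*x^3 + x*y^2 + 2*x*z^2 - y*z - 5*x
apply: trace(a b a^-2 b a^3) = trace(b a^4 b a^-1) * trace(a) - trace(b a^4 b)  (eliminate a^-1) = x^5*y*z - x^6 - x^4*y^2 - x^4*z^2 - 2*x^3*y*z + 6*x^4 + 2*x^2*y^2 + 2*x^2*z^2 + x*y*z - 9*x^2 - y^2 + 2
apply: trace(a b a b^2 a) = trace(b) * trace(a^2 b a b) - trace(a^2 b a)  (reduce the b square) = x*y*z^2 - x^2*z - y^2*z + z
use: trace(a b a b^2) = trace(b) * trace(a b a b) - trace(a b a)  (reduce the b square) = y*z^2 - x*z - y
use: trace(b a^3 b a b) = trace(a) * trace(a b a b^2 a) - trace(a b a b^2)  (reduce the a square) = x^2*y*z^2 - x^3*z - x*y^2*z - y*z^2 + 2*x*z + y
use: trace(b a b a b a) = trace(b a b a) * trace(b a) - trace(a b)  (split on b) = z^3 - 3*z
use: trace(b a b a b a^2) = trace(a) * trace(b a b a b a) - trace(b a b a b)  (reduce the a square) = x*z^3 - y*z^2 - 2*x*z + y
use: trace(b a^3 b a b a) = trace(a) * trace(b a b a b a^2) - trace(b a b a b a)  (reduce the a square) = x^2*z^3 - x*y*z^2 - 2*x^2*z - z^3 + x*y + 3*z
apply: trace(a^-1 b a^3 b a b) = trace(b a^3 b a b) * trace(a) - trace(b a^3 b a b a)  (eliminate a^-1) = x^3*y*z^2 - x^4*z - x^2*y^2*z - x^2*z^3 + 4*x^2*z + z^3 - 3*z
apply: trace(a b a^-2 b a^3 b) = trace(a^-1 b a^3 b a b) * trace(a) - trace(a^-1 b a^3 b a b a)  (eliminate a^-1) = x^4*y*z^2 - x^5*z - x^3*y^2*z - x^3*z^3 - x^2*y*z^2 + 5*x^3*z + x*y^2*z + x*z^3 + y*z^2 - 5*x*z - y
apply: trace(a b^-1 a b a^-2 b a^2) = trace(a b a^-2 b a^3) * trace(b) - trace(a b a^-2 b a^3 b)  (eliminate b^-1) = x^5*y^2*z - x^6*y - x^4*y^3 - 2*x^4*y*z^2 + x^5*z - x^3*y^2*z + x^3*z^3 + 6*x^4*y + 2*x^2*y^3 + 3*x^2*y*z^2 - 5*x^3*z - x*z^3 - 9*x^2*y - y^3 - y*z^2 + 5*x*z + 3*y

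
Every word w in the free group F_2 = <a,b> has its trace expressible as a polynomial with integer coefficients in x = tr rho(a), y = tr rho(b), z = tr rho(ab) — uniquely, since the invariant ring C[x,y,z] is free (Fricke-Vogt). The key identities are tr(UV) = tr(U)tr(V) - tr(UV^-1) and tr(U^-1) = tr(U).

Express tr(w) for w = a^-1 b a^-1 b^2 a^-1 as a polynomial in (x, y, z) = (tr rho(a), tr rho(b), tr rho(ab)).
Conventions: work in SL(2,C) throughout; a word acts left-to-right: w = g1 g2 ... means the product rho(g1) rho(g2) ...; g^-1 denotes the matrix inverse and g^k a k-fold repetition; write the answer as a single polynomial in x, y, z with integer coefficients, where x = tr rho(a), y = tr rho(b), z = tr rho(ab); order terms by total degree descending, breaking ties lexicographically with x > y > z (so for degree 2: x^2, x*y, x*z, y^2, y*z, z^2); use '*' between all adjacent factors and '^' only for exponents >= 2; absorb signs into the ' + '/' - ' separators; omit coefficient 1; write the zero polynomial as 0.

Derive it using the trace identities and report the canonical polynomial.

x^3*y^3 - 2*x^2*y^2*z - x^3*y - x*y^3 + x*y*z^2 + x^2*z + y^2*z + x*y - z

trace(b^2) = trace(b) trace(b) - trace(1) = y^2 - 2
trace(b^3) = trace(b) trace(b^2) - trace(b) = y^3 - 3*y
trace(a b^2) = trace(b) trace(a b) - trace(a) = y*z - x
trace(b^3 a) = trace(b) trace(a b^2) - trace(a b) = y^2*z - x*y - z
trace(b^2 a^-1 b) = trace(b^3) trace(a) - trace(b^3 a) = x*y^3 - y^2*z - 2*x*y + z
trace(a b a b) = trace(a b) trace(a b) - trace(1) = z^2 - 2
trace(a b a) = trace(a) trace(b a) - trace(b) = x*z - y
trace(b a b^2 a) = trace(b) trace(a b a b) - trace(a b a) = y*z^2 - x*z - y
trace(b^2 a^-1 b a) = trace(b a b^2) trace(a) - trace(b a b^2 a) = x*y^2*z - x^2*y - y*z^2 + y
trace(a^-1 b a^-1 b^2) = trace(b^2 a^-1 b) trace(a) - trace(b^2 a^-1 b a) = x^2*y^3 - 2*x*y^2*z - x^2*y + y*z^2 + x*z - y
trace(a^-1 b a^-1 b^2 a^-1) = trace(a^-1 b a^-1 b^2) trace(a) - trace(a^-1 b a^-1 b^2 a) = x^3*y^3 - 2*x^2*y^2*z - x^3*y - x*y^3 + x*y*z^2 + x^2*z + y^2*z + x*y - z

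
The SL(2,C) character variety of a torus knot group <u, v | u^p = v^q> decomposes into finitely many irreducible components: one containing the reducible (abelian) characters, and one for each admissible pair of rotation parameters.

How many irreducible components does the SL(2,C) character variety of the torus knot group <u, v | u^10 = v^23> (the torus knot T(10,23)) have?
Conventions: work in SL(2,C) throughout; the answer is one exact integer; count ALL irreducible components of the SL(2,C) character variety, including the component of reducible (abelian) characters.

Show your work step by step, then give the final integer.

100

Gamma = < u, v | u^10 = v^23 > (torus knot T(10,23)); the central element u^10 = v^23 acts as +I or -I in any irreducible SL(2,C) representation.
On an irreducible component, tr(u) is locked at 2*cos(pi*alpha/10) for some alpha in 1..9, and tr(v) at 2*cos(pi*beta/23) for some beta in 1..22.
u^10 = (-1)^alpha I and v^23 = (-1)^beta I must agree, so alpha and beta have equal parity.
Counting: 5 odd alphas x 11 odd betas + 4 even alphas x 11 even betas = 55 + 44 = 99.
components with irreducible characters: 99; plus the single component of reducible (abelian) characters: total 100.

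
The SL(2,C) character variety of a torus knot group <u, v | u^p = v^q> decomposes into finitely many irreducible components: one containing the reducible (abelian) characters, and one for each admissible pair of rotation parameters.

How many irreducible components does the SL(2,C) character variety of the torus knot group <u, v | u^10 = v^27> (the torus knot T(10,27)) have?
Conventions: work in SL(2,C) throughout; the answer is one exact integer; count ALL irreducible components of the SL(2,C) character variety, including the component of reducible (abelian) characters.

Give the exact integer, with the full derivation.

118

In the torus knot group T(10,27), u^10 = v^27 is central, so an irreducible representation sends it to +I or -I (Schur).
This locks tr(u) to 2*cos(pi*alpha/10), alpha in 1..9, and tr(v) to 2*cos(pi*beta/27), beta in 1..26, on each component of irreducible characters.
u^10 = (-1)^alpha I and v^27 = (-1)^beta I must agree, so alpha and beta have equal parity.
count pairs: odd alpha (5 choices) x odd beta (13), plus even alpha (4) x even beta (13): 5*13 + 4*13 = 117.
Total: 117 irreducible-character components + 1 reducible (abelian) component = 118.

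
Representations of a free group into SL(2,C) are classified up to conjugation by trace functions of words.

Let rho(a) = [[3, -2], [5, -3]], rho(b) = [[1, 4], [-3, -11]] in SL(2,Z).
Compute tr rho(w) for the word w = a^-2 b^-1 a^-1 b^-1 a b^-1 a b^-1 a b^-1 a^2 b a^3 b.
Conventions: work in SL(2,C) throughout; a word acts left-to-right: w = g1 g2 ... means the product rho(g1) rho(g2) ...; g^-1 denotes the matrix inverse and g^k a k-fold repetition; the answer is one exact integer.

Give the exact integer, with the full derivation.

rho(a^-1) = [[-3, 2], [-5, 3]]
... * rho(a^-1) = [[-3, 2], [-5, 3]]  ->  [[-1, 0], [0, -1]]
... * rho(b^-1) = [[-11, -4], [3, 1]]  ->  [[11, 4], [-3, -1]]
... * rho(a^-1) = [[-3, 2], [-5, 3]]  ->  [[-53, 34], [14, -9]]
... * rho(b^-1) = [[-11, -4], [3, 1]]  ->  [[685, 246], [-181, -65]]
... * rho(a) = [[3, -2], [5, -3]]  ->  [[3285, -2108], [-868, 557]]
... * rho(b^-1) = [[-11, -4], [3, 1]]  ->  [[-42459, -15248], [11219, 4029]]
... * rho(a) = [[3, -2], [5, -3]]  ->  [[-203617, 130662], [53802, -34525]]
... * rho(b^-1) = [[-11, -4], [3, 1]]  ->  [[2631773, 945130], [-695397, -249733]]
... * rho(a) = [[3, -2], [5, -3]]  ->  [[12620969, -8098936], [-3334856, 2139993]]
... * rho(b^-1) = [[-11, -4], [3, 1]]  ->  [[-163127467, -58582812], [43103395, 15479417]]
... * rho(a) = [[3, -2], [5, -3]]  ->  [[-782296461, 502003370], [206707270, -132645041]]
... * rho(a) = [[3, -2], [5, -3]]  ->  [[163127467, 58582812], [-43103395, -15479417]]
... * rho(b) = [[1, 4], [-3, -11]]  ->  [[-12620969, 8098936], [3334856, -2139993]]
... * rho(a) = [[3, -2], [5, -3]]  ->  [[2631773, 945130], [-695397, -249733]]
... * rho(a) = [[3, -2], [5, -3]]  ->  [[12620969, -8098936], [-3334856, 2139993]]
... * rho(a) = [[3, -2], [5, -3]]  ->  [[-2631773, -945130], [695397, 249733]]
... * rho(b) = [[1, 4], [-3, -11]]  ->  [[203617, -130662], [-53802, 34525]]
tr = 203617 + 34525 = 238142

238142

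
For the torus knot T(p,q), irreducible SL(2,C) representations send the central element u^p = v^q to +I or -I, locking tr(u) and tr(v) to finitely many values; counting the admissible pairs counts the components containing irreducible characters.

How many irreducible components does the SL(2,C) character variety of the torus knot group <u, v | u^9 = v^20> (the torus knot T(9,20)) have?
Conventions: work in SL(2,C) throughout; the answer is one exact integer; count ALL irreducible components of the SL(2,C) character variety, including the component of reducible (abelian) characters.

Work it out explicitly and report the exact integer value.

In the torus knot group T(9,20), u^9 = v^20 is central, so an irreducible representation sends it to +I or -I (Schur).
So on each irreducible component the traces are pinned: tr(u) = 2*cos(pi*alpha/9) with 1 <= alpha <= 8, tr(v) = 2*cos(pi*beta/20) with 1 <= beta <= 19.
Consistency of u^9 = (-1)^alpha I with v^20 = (-1)^beta I forces alpha = beta (mod 2).
Counting: 4 odd alphas x 10 odd betas + 4 even alphas x 9 even betas = 40 + 36 = 76.
Total: 76 irreducible-character components + 1 reducible (abelian) component = 77.

77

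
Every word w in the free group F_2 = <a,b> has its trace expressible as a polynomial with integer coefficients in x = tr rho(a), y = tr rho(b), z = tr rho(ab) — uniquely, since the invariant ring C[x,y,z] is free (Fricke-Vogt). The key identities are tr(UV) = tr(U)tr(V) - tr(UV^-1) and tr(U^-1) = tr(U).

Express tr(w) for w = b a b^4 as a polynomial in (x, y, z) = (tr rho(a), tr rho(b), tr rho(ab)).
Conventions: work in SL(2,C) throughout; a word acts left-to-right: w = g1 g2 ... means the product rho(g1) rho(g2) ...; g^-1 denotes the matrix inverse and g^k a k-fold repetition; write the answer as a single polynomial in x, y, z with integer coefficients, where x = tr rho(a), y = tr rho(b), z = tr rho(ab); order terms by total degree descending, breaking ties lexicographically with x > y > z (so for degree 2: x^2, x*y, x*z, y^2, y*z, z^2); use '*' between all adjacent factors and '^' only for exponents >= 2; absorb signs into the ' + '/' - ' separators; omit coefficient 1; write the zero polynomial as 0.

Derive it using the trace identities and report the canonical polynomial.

y^4*z - x*y^3 - 3*y^2*z + 2*x*y + z

and trace(b a b) = trace(b) * trace(a b) - trace(a)  (reduce the b square) = y*z - x
trace(a b^3) = trace(b) * trace(b a b) - trace(b a)  (reduce the b square) = y^2*z - x*y - z
next, trace(a b^4) = trace(b) * trace(a b^3) - trace(a b^2)  (reduce the b square) = y^3*z - x*y^2 - 2*y*z + x
trace(b a b^4) = trace(b) * trace(a b^4) - trace(a b^3)  (reduce the b square) = y^4*z - x*y^3 - 3*y^2*z + 2*x*y + z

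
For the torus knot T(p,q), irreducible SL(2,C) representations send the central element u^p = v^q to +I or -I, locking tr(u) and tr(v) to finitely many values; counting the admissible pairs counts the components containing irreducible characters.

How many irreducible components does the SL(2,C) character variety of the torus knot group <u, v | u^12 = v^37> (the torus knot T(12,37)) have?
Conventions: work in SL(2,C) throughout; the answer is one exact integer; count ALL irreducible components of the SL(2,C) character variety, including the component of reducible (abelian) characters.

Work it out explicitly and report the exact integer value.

Gamma = < u, v | u^12 = v^37 > (torus knot T(12,37)); the central element u^12 = v^37 acts as +I or -I in any irreducible SL(2,C) representation.
So on each irreducible component the traces are pinned: tr(u) = 2*cos(pi*alpha/12) with 1 <= alpha <= 11, tr(v) = 2*cos(pi*beta/37) with 1 <= beta <= 36.
u^12 = (-1)^alpha I and v^37 = (-1)^beta I must agree, so alpha and beta have equal parity.
Counting: 6 odd alphas x 18 odd betas + 5 even alphas x 18 even betas = 108 + 90 = 198.
That is 198 components of irreducible characters, and with the reducible (abelian) component the total is 199.

199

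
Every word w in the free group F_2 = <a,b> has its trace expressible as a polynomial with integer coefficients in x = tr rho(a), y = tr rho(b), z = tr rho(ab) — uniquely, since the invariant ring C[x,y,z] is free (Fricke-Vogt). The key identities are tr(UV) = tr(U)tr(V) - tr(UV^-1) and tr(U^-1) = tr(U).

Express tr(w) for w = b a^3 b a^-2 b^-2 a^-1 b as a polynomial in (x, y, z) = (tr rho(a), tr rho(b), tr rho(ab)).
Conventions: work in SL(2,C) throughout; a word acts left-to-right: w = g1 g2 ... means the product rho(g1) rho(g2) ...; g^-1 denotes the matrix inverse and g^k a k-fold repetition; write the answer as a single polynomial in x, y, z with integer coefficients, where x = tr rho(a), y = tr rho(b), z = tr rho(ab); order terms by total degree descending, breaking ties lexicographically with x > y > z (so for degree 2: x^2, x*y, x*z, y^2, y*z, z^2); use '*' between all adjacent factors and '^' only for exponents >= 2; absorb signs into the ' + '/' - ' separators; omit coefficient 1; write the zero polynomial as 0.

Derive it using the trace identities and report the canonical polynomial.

trace(a^2 b) = trace(a) * trace(b a) - trace(b)   [square of a] = x*z - y
trace(a^2) = trace(a) * trace(a) - trace(1)   [square of a] = x^2 - 2
trace(a b^2 a) = trace(b) * trace(a^2 b) - trace(a^2)   [square of b] = x*y*z - x^2 - y^2 + 2
trace(a b^2) = trace(b) * trace(a b) - trace(a)   [square of b] = y*z - x
trace(b^2 a^3) = trace(a) * trace(a b^2 a) - trace(a b^2)   [square of a] = x^2*y*z - x^3 - x*y^2 - y*z + 3*x
trace(a b^2 a^3) = trace(a) * trace(b^2 a^3) - trace(b^2 a^2)   [square of a] = x^3*y*z - x^4 - x^2*y^2 - 2*x*y*z + 4*x^2 + y^2 - 2
trace(b a b a) = trace(b a) * trace(b a) - trace(1)   [split at a repeated b] = z^2 - 2
trace(b a^2 b a) = trace(a) * trace(b a b a) - trace(b a b)   [square of a] = x*z^2 - y*z - x
trace(b a^2 b a^2) = trace(a) * trace(b a^2 b a) - trace(b a^2 b)   [square of a] = x^2*z^2 - 2*x*y*z + y^2 - 2
trace(a^3 b a^2 b) = trace(a) * trace(b a^2 b a^2) - trace(b a^2 b a)   [square of a] = x^3*z^2 - 2*x^2*y*z + x*y^2 - x*z^2 + y*z - x
trace(b a^3) = trace(a) * trace(a b a) - trace(a b)   [square of a] = x^2*z - x*y - z
trace(a^2 b a^2) = trace(a) * trace(b a^3) - trace(b a^2)   [square of a] = x^3*z - x^2*y - 2*x*z + y
trace(a^3 b a^2) = trace(a) * trace(a^2 b a^2) - trace(a^2 b a)   [square of a] = x^4*z - x^3*y - 3*x^2*z + 2*x*y + z
trace(a b^2 a^3 b a) = trace(b) * trace(a^3 b a^2 b) - trace(a^3 b a^2)   [square of b] = x^3*y*z^2 - x^4*z - 2*x^2*y^2*z + x^3*y + x*y^3 - x*y*z^2 + 3*x^2*z + y^2*z - 3*x*y - z
trace(a b a b a b) = trace(b a b a) * trace(b a) - trace(a b)   [split at a repeated b] = z^3 - 3*z
trace(b a b a b^2 a) = trace(b) * trace(a b a b a b) - trace(a b a b a)   [square of b] = y*z^3 - x*z^2 - 2*y*z + x
trace(b a b a b) = trace(b) * trace(a b a b) - trace(a b a)   [square of b] = y*z^2 - x*z - y
trace(b a b a b^2) = trace(b) * trace(b a b a b) - trace(b a b a)   [square of b] = y^2*z^2 - x*y*z - y^2 - z^2 + 2
trace(b a b a b^2 a^2) = trace(a) * trace(b a b a b^2 a) - trace(b a b a b^2)   [square of a] = x*y*z^3 - x^2*z^2 - y^2*z^2 - x*y*z + x^2 + y^2 + z^2 - 2
trace(a b^2 a^3 b a b) = trace(a) * trace(b a b a b^2 a^2) - trace(b a b a b^2 a)   [square of a] = x^2*y*z^3 - x^3*z^2 - x*y^2*z^2 - x^2*y*z - y*z^3 + x^3 + x*y^2 + 2*x*z^2 + 2*y*z - 3*x
trace(b^-1 a b^2 a^3 b a) = trace(a b^2 a^3 b a) * trace(b) - trace(a b^2 a^3 b a b)   [inverse elimination on b] = x^3*y^2*z^2 - x^4*y*z - 2*x^2*y^3*z - x^2*y*z^3 + x^3*y^2 + x^3*z^2 + x*y^4 + 4*x^2*y*z + y^3*z + y*z^3 - x^3 - 4*x*y^2 - 2*x*z^2 - 3*y*z + 3*x
trace(b^-1 a b^2 a^3 b a^-1) = trace(b^-1 a b^2 a^3 b) * trace(a) - trace(b^-1 a b^2 a^3 b a)   [inverse elimination on a] = -x^3*y^2*z^2 + 2*x^4*y*z + 2*x^2*y^3*z + x^2*y*z^3 - x^5 - 2*x^3*y^2 - x^3*z^2 - x*y^4 - 6*x^2*y*z - y^3*z - y*z^3 + 5*x^3 + 5*x*y^2 + 2*x*z^2 + 3*y*z - 5*x
trace(b^2 a^3 b) = trace(b) * trace(a^3 b^2) - trace(a^3 b)   [square of b] = x^2*y^2*z - x^3*y - x*y^3 - x^2*z - y^2*z + 4*x*y + z
trace(a^-1 b^-2 a b^2 a^3 b) = trace(b^-1 a b^2 a^3 b a^-1) * trace(b) - trace(b^-1 a b^2 a^3 b a^-1 b)   [inverse elimination on b] = -x^3*y^3*z^2 + 2*x^4*y^2*z + 2*x^2*y^4*z + x^2*y^2*z^3 - x^5*y - 2*x^3*y^3 - x^3*y*z^2 - x*y^5 - 7*x^2*y^2*z - y^4*z - y^2*z^3 + 6*x^3*y + 6*x*y^3 + 2*x*y*z^2 + x^2*z + 4*y^2*z - 9*x*y - z
trace(b a b^2) = trace(b) * trace(a b^2) - trace(a b)   [square of b] = y^2*z - x*y - z
trace(b a b^2 a^2) = trace(a) * trace(b a b^2 a) - trace(b a b^2)   [square of a] = x*y*z^2 - x^2*z - y^2*z + z
trace(a b^2 a^3 b) = trace(a) * trace(b a b^2 a^2) - trace(b a b^2 a)   [square of a] = x^2*y*z^2 - x^3*z - x*y^2*z - y*z^2 + 2*x*z + y
trace(b^-1 a b^2 a^3) = trace(a b^2 a^3) * trace(b) - trace(a b^2 a^3 b)   [inverse elimination on b] = x^3*y^2*z - x^4*y - x^2*y^3 - x^2*y*z^2 + x^3*z - x*y^2*z + 4*x^2*y + y^3 + y*z^2 - 2*x*z - 3*y
trace(b^2 a^3 b a^-2 b^-2 a) = trace(a^-1 b^-2 a b^2 a^3 b) * trace(a) - trace(a^-1 b^-2 a b^2 a^3 b a)   [inverse elimination on a] = -x^4*y^3*z^2 + 2*x^5*y^2*z + 2*x^3*y^4*z + x^3*y^2*z^3 - x^6*y - 2*x^4*y^3 - x^4*y*z^2 - x^2*y^5 - 8*x^3*y^2*z - x*y^4*z - x*y^2*z^3 + 7*x^4*y + 7*x^2*y^3 + 3*x^2*y*z^2 + 5*x*y^2*z - 13*x^2*y - y^3 - y*z^2 + x*z + 3*y
trace(b a^3 b a^-2 b^-2 a^-1 b) = trace(b^2 a^3 b a^-2 b^-2) * trace(a) - trace(b^2 a^3 b a^-2 b^-2 a)   [inverse elimination on a] = x^4*y^3*z^2 - 2*x^5*y^2*z - 2*x^3*y^4*z - x^3*y^2*z^3 + x^6*y + 2*x^4*y^3 + x^4*y*z^2 + x^2*y^5 + 8*x^3*y^2*z + x*y^4*z + x*y^2*z^3 - 7*x^4*y - 7*x^2*y^3 - 3*x^2*y*z^2 - 5*x*y^2*z + 13*x^2*y + y^3 + y*z^2 - 3*y

x^4*y^3*z^2 - 2*x^5*y^2*z - 2*x^3*y^4*z - x^3*y^2*z^3 + x^6*y + 2*x^4*y^3 + x^4*y*z^2 + x^2*y^5 + 8*x^3*y^2*z + x*y^4*z + x*y^2*z^3 - 7*x^4*y - 7*x^2*y^3 - 3*x^2*y*z^2 - 5*x*y^2*z + 13*x^2*y + y^3 + y*z^2 - 3*y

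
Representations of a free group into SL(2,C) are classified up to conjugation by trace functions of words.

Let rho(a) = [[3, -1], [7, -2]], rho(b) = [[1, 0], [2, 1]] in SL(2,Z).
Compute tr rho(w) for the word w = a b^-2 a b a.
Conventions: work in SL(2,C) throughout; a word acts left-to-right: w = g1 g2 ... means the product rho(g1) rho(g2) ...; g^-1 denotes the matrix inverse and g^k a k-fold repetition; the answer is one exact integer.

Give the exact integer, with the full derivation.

-10

rho(a) = [[3, -1], [7, -2]]
... * rho(b^-1) = [[1, 0], [-2, 1]]  ->  [[5, -1], [11, -2]]
... * rho(b^-1) = [[1, 0], [-2, 1]]  ->  [[7, -1], [15, -2]]
... * rho(a) = [[3, -1], [7, -2]]  ->  [[14, -5], [31, -11]]
... * rho(b) = [[1, 0], [2, 1]]  ->  [[4, -5], [9, -11]]
... * rho(a) = [[3, -1], [7, -2]]  ->  [[-23, 6], [-50, 13]]
tr = -23 + 13 = -10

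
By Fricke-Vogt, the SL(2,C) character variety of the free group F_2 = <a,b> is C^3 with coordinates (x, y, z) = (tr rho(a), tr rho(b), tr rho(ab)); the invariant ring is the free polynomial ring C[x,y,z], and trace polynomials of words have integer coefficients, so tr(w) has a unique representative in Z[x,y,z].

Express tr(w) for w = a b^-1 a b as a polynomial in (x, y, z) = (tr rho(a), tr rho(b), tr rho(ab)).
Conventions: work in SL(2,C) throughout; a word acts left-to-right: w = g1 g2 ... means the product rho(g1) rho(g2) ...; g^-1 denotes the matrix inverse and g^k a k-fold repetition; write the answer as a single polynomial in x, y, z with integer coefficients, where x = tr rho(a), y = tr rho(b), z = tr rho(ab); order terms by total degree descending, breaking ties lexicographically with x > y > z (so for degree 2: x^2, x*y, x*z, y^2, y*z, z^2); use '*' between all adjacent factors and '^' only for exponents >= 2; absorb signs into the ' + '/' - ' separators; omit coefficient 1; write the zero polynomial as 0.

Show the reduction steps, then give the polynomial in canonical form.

tr(a b a) = tr(a) tr(b a) - tr(b)   [square of a] = x*z - y
tr(a b a b) = tr(b a) tr(b a) - tr(1)   [split at a repeated b] = z^2 - 2
tr(a b^-1 a b) = tr(a b a) tr(b) - tr(a b a b)   [inverse elimination on b] = x*y*z - y^2 - z^2 + 2

x*y*z - y^2 - z^2 + 2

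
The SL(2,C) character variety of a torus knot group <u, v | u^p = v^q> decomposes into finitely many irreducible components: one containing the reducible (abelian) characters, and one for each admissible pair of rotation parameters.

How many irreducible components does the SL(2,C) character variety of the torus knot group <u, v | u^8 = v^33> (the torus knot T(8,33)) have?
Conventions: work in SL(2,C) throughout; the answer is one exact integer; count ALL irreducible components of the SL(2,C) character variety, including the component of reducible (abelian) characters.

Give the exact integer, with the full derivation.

113

Gamma = < u, v | u^8 = v^33 > (torus knot T(8,33)); the central element u^8 = v^33 acts as +I or -I in any irreducible SL(2,C) representation.
On an irreducible component, tr(u) is locked at 2*cos(pi*alpha/8) for some alpha in 1..7, and tr(v) at 2*cos(pi*beta/33) for some beta in 1..32.
u^8 = (-1)^alpha I and v^33 = (-1)^beta I must agree, so alpha and beta have equal parity.
Counting: 4 odd alphas x 16 odd betas + 3 even alphas x 16 even betas = 64 + 48 = 112.
Total: 112 irreducible-character components + 1 reducible (abelian) component = 113.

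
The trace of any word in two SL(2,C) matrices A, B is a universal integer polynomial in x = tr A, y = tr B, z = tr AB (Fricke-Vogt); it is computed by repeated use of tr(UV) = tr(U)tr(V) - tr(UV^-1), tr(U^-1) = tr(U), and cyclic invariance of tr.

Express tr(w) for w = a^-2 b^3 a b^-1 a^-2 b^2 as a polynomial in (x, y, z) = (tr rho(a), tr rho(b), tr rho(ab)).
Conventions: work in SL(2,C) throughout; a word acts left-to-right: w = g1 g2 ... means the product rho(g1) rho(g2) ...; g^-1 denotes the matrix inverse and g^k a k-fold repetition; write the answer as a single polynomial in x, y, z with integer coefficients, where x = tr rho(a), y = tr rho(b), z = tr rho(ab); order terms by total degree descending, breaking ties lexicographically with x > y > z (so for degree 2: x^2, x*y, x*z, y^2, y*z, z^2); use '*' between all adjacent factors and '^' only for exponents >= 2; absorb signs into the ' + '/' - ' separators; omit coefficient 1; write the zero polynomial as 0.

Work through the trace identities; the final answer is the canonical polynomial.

-x^4*y^5*z + x^5*y^4 + x^3*y^6 + 2*x^3*y^4*z^2 + x^4*y^3*z - x^2*y^3*z^3 - 2*x^5*y^2 - 6*x^3*y^4 - 3*x^3*y^2*z^2 - x*y^6 - x*y^4*z^2 + x^2*y*z^3 + x^5 + 10*x^3*y^2 + x^3*z^2 + 6*x*y^4 + 4*x*y^2*z^2 + y^3*z - 5*x^3 - 11*x*y^2 - 2*x*z^2 - 2*y*z + 5*x

trace(b a b) = trace(b) trace(a b) - trace(a)  (reduce the b square) = y*z - x
trace(b a b^2) = trace(b) trace(b a b) - trace(b a)  (reduce the b square) = y^2*z - x*y - z
trace(b^4 a) = trace(b) trace(b a b^2) - trace(b a b)  (reduce the b square) = y^3*z - x*y^2 - 2*y*z + x
trace(b^2) = trace(b) trace(b) - trace(1)  (reduce the b square) = y^2 - 2
trace(b^3) = trace(b) trace(b^2) - trace(b)  (reduce the b square) = y^3 - 3*y
trace(b^4) = trace(b) trace(b^3) - trace(b^2)  (reduce the b square) = y^4 - 4*y^2 + 2
trace(b a^2 b^3) = trace(a) trace(b^4 a) - trace(b^4)  (reduce the a square) = x*y^3*z - x^2*y^2 - y^4 - 2*x*y*z + x^2 + 4*y^2 - 2
trace(a^2 b^2) = trace(a) trace(b^2 a) - trace(b^2)  (reduce the a square) = x*y*z - x^2 - y^2 + 2
trace(a^2 b) = trace(a) trace(b a) - trace(b)  (reduce the a square) = x*z - y
trace(b a^2 b^2) = trace(b) trace(a^2 b^2) - trace(a^2 b)  (reduce the b square) = x*y^2*z - x^2*y - y^3 - x*z + 3*y
trace(a b^5 a) = trace(b) trace(b a^2 b^3) - trace(b a^2 b^2)  (reduce the b square) = x*y^4*z - x^2*y^3 - y^5 - 3*x*y^2*z + 2*x^2*y + 5*y^3 + x*z - 5*y
trace(a b a b) = trace(b a) trace(b a) - trace(1)  (split on b) = z^2 - 2
trace(a b a b^2) = trace(b) trace(a b a b) - trace(a b a)  (reduce the b square) = y*z^2 - x*z - y
trace(a b a b^3) = trace(b) trace(a b a b^2) - trace(a b a b)  (reduce the b square) = y^2*z^2 - x*y*z - y^2 - z^2 + 2
trace(b^3 a b a b) = trace(b) trace(a b a b^3) - trace(a b a b^2)  (reduce the b square) = y^3*z^2 - x*y^2*z - y^3 - 2*y*z^2 + x*z + 3*y
trace(a b^5 a b) = trace(b) trace(b^3 a b a b) - trace(b^3 a b a)  (reduce the b square) = y^4*z^2 - x*y^3*z - y^4 - 3*y^2*z^2 + 2*x*y*z + 4*y^2 + z^2 - 2
trace(b^5 a b^-1 a) = trace(a b^5 a) trace(b) - trace(a b^5 a b)  (eliminate b^-1) = x*y^5*z - x^2*y^4 - y^6 - y^4*z^2 - 2*x*y^3*z + 2*x^2*y^2 + 6*y^4 + 3*y^2*z^2 - x*y*z - 9*y^2 - z^2 + 2
trace(b^3 a b^-1 a^-1 b^2) = trace(b^5 a b^-1) trace(a) - trace(b^5 a b^-1 a)  (eliminate a^-1) = -x*y^5*z + x^2*y^4 + y^6 + y^4*z^2 + 3*x*y^3*z - 3*x^2*y^2 - 6*y^4 - 3*y^2*z^2 - x*y*z + x^2 + 9*y^2 + z^2 - 2
trace(a b a^2 b) = trace(a) trace(b a b a) - trace(b a b)  (reduce the a square) = x*z^2 - y*z - x
trace(a b a^2) = trace(a) trace(b a^2) - trace(b a)  (reduce the a square) = x^2*z - x*y - z
trace(a^2 b^2 a b) = trace(b) trace(a b a^2 b) - trace(a b a^2)  (reduce the b square) = x*y*z^2 - x^2*z - y^2*z + z
trace(a^2 b^2 a) = trace(a) trace(a b^2 a) - trace(a b^2)  (reduce the a square) = x^2*y*z - x^3 - x*y^2 - y*z + 3*x
trace(a^2 b^2 a b^2) = trace(b) trace(a^2 b^2 a b) - trace(a^2 b^2 a)  (reduce the b square) = x*y^2*z^2 - 2*x^2*y*z - y^3*z + x^3 + x*y^2 + 2*y*z - 3*x
trace(a b^2 a b^3 a) = trace(b) trace(a^2 b^2 a b^2) - trace(a^2 b^2 a b)  (reduce the b square) = x*y^3*z^2 - 2*x^2*y^2*z - y^4*z + x^3*y + x*y^3 - x*y*z^2 + x^2*z + 3*y^2*z - 3*x*y - z
trace(a b a b a b) = trace(a b) trace(a b a b) - trace(a^-1 b^-1)  (split on a) = z^3 - 3*z
trace(a b^2 a b a b) = trace(b) trace(a b a b a b) - trace(a b a b a)  (reduce the b square) = y*z^3 - x*z^2 - 2*y*z + x
trace(b a b a b^2 a b) = trace(b) trace(a b^2 a b a b) - trace(a b^2 a b a)  (reduce the b square) = y^2*z^3 - 2*x*y*z^2 + x^2*z - y^2*z + x*y - z
trace(a b^2 a b^3 a b) = trace(b) trace(b a b a b^2 a b) - trace(b a b a b^2 a)  (reduce the b square) = y^3*z^3 - 2*x*y^2*z^2 + x^2*y*z - y^3*z - y*z^3 + x*y^2 + x*z^2 + y*z - x
trace(b^2 a b^3 a b^-1 a) = trace(a b^2 a b^3 a) trace(b) - trace(a b^2 a b^3 a b)  (eliminate b^-1) = x*y^4*z^2 - 2*x^2*y^3*z - y^5*z - y^3*z^3 + x^3*y^2 + x*y^4 + x*y^2*z^2 + 4*y^3*z + y*z^3 - 4*x*y^2 - x*z^2 - 2*y*z + x
trace(b^3 a b^-1 a^-1 b^2 a) = trace(b^2 a b^3 a b^-1) trace(a) - trace(b^2 a b^3 a b^-1 a)  (eliminate a^-1) = -x*y^4*z^2 + 2*x^2*y^3*z + y^5*z + y^3*z^3 - x^3*y^2 - x*y^4 - x^2*y*z - 4*y^3*z - y*z^3 + 3*x*y^2 + 2*y*z + x
trace(a^-1 b^3 a b^-1 a^-1 b^2) = trace(b^3 a b^-1 a^-1 b^2) trace(a) - trace(b^3 a b^-1 a^-1 b^2 a)  (eliminate a^-1) = -x^2*y^5*z + x^3*y^4 + x*y^6 + 2*x*y^4*z^2 + x^2*y^3*z - y^5*z - y^3*z^3 - 2*x^3*y^2 - 5*x*y^4 - 3*x*y^2*z^2 + 4*y^3*z + y*z^3 + x^3 + 6*x*y^2 + x*z^2 - 2*y*z - 3*x
trace(a^-1 b^2 a^-2 b^3 a b^-1) = trace(a^-1 b^3 a b^-1 a^-1 b^2) trace(a) - trace(a^-1 b^3 a b^-1 a^-1 b^2 a)  (eliminate a^-1) = -x^3*y^5*z + x^4*y^4 + x^2*y^6 + 2*x^2*y^4*z^2 + x^3*y^3*z - x*y^3*z^3 - 2*x^4*y^2 - 6*x^2*y^4 - 3*x^2*y^2*z^2 - y^6 - y^4*z^2 + x*y^3*z + x*y*z^3 + x^4 + 9*x^2*y^2 + x^2*z^2 + 6*y^4 + 3*y^2*z^2 - x*y*z - 4*x^2 - 9*y^2 - z^2 + 2
trace(a^-1 b^3 a b) = trace(b^3 a b) trace(a) - trace(b^3 a b a)  (eliminate a^-1) = x*y^3*z - x^2*y^2 - y^2*z^2 - x*y*z + x^2 + y^2 + z^2 - 2
trace(b a^-2 b^3 a) = trace(a^-1 b^3 a b) trace(a) - trace(a^-1 b^3 a b a)  (eliminate a^-1) = x^2*y^3*z - x^3*y^2 - x*y^2*z^2 - x^2*y*z - y^3*z + x^3 + 2*x*y^2 + x*z^2 + 2*y*z - 3*x
trace(a^-2 b^3 a b^-1 a^-2 b^2) = trace(a^-1 b^2 a^-2 b^3 a b^-1) trace(a) - trace(a^-1 b^2 a^-2 b^3 a b^-1 a)  (eliminate a^-1) = -x^4*y^5*z + x^5*y^4 + x^3*y^6 + 2*x^3*y^4*z^2 + x^4*y^3*z - x^2*y^3*z^3 - 2*x^5*y^2 - 6*x^3*y^4 - 3*x^3*y^2*z^2 - x*y^6 - x*y^4*z^2 + x^2*y*z^3 + x^5 + 10*x^3*y^2 + x^3*z^2 + 6*x*y^4 + 4*x*y^2*z^2 + y^3*z - 5*x^3 - 11*x*y^2 - 2*x*z^2 - 2*y*z + 5*x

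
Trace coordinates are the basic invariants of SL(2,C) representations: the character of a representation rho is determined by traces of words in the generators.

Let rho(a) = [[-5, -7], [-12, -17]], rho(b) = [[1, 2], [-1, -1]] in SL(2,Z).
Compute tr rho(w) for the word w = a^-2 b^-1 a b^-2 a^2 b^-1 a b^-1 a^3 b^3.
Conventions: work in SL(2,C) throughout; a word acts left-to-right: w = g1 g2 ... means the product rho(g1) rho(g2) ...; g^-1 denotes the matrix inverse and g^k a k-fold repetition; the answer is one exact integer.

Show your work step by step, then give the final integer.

-62209810718

rho(a^-1) = [[-17, 7], [12, -5]]
... * rho(a^-1) = [[-17, 7], [12, -5]]  ->  [[373, -154], [-264, 109]]
... * rho(b^-1) = [[-1, -2], [1, 1]]  ->  [[-527, -900], [373, 637]]
... * rho(a) = [[-5, -7], [-12, -17]]  ->  [[13435, 18989], [-9509, -13440]]
... * rho(b^-1) = [[-1, -2], [1, 1]]  ->  [[5554, -7881], [-3931, 5578]]
... * rho(b^-1) = [[-1, -2], [1, 1]]  ->  [[-13435, -18989], [9509, 13440]]
... * rho(a) = [[-5, -7], [-12, -17]]  ->  [[295043, 416858], [-208825, -295043]]
... * rho(a) = [[-5, -7], [-12, -17]]  ->  [[-6477511, -9151887], [4584641, 6477506]]
... * rho(b^-1) = [[-1, -2], [1, 1]]  ->  [[-2674376, 3803135], [1892865, -2691776]]
... * rho(a) = [[-5, -7], [-12, -17]]  ->  [[-32265740, -45932663], [22836987, 32510137]]
... * rho(b^-1) = [[-1, -2], [1, 1]]  ->  [[-13666923, 18598817], [9673150, -13163837]]
... * rho(a) = [[-5, -7], [-12, -17]]  ->  [[-154851189, -220511428], [109600294, 156073179]]
... * rho(a) = [[-5, -7], [-12, -17]]  ->  [[3420393081, 4832652599], [-2420879618, -3420446101]]
... * rho(a) = [[-5, -7], [-12, -17]]  ->  [[-75093796593, -106097845750], [53149751302, 75093741043]]
... * rho(b) = [[1, 2], [-1, -1]]  ->  [[31004049157, -44089747436], [-21943989741, 31205761561]]
... * rho(b) = [[1, 2], [-1, -1]]  ->  [[75093796593, 106097845750], [-53149751302, -75093741043]]
... * rho(b) = [[1, 2], [-1, -1]]  ->  [[-31004049157, 44089747436], [21943989741, -31205761561]]
tr = -31004049157 + -31205761561 = -62209810718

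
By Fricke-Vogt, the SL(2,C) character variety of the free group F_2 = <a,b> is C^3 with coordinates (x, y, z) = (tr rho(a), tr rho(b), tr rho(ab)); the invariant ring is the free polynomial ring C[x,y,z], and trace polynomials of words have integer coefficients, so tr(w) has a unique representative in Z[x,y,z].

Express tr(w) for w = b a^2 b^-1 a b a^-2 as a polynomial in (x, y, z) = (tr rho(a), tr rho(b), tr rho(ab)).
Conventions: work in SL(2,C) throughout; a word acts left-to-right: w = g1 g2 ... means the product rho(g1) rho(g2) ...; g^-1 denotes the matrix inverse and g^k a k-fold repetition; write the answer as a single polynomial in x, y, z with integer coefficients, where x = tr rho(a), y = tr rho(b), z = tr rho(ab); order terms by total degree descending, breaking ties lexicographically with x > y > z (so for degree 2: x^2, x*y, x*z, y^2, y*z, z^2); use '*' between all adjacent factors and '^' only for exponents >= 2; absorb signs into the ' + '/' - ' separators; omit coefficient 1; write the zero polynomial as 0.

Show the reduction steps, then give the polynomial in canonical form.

tr(a b a) = tr(a) * tr(b a) - tr(b) = x*z - y
tr(a^3 b) = tr(a) * tr(a b a) - tr(a b) = x^2*z - x*y - z
use: tr(a^2) = tr(a) * tr(a) - tr(1) = x^2 - 2
tr(a^3) = tr(a) * tr(a^2) - tr(a) = x^3 - 3*x
apply: tr(a b^2 a^2) = tr(b) * tr(a^3 b) - tr(a^3) = x^2*y*z - x^3 - x*y^2 - y*z + 3*x
tr(b a b a) = tr(b a) * tr(b a) - tr(1) = z^2 - 2
tr(b a b) = tr(b) * tr(a b) - tr(a) = y*z - x
use: tr(a^2 b a b) = tr(a) * tr(b a b a) - tr(b a b) = x*z^2 - y*z - x
use: tr(a b^2 a^2 b) = tr(b) * tr(a^2 b a b) - tr(a^2 b a) = x*y*z^2 - x^2*z - y^2*z + z
tr(b a^2 b^-1 a b) = tr(a b^2 a^2) * tr(b) - tr(a b^2 a^2 b) = x^2*y^2*z - x^3*y - x*y^3 - x*y*z^2 + x^2*z + 3*x*y - z
tr(a b a b a^2) = tr(a) * tr(a b a b a) - tr(a b a b) = x^2*z^2 - x*y*z - x^2 - z^2 + 2
tr(b a b a b a) = tr(b a b a) * tr(b a) - tr(a b) = z^3 - 3*z
tr(b a b a b) = tr(b) * tr(a b a b) - tr(a b a) = y*z^2 - x*z - y
use: tr(a b a b a^2 b) = tr(a) * tr(b a b a b a) - tr(b a b a b) = x*z^3 - y*z^2 - 2*x*z + y
tr(b a^2 b^-1 a b a) = tr(a b a b a^2) * tr(b) - tr(a b a b a^2 b) = x^2*y*z^2 - x*y^2*z - x*z^3 - x^2*y + 2*x*z + y
tr(a^-1 b a^2 b^-1 a b) = tr(b a^2 b^-1 a b) * tr(a) - tr(b a^2 b^-1 a b a) = x^3*y^2*z - x^4*y - x^2*y^3 - 2*x^2*y*z^2 + x^3*z + x*y^2*z + x*z^3 + 4*x^2*y - 3*x*z - y
use: tr(b a^2 b^-1 a b a^-2) = tr(a^-1 b a^2 b^-1 a b) * tr(a) - tr(a^-1 b a^2 b^-1 a b a) = x^4*y^2*z - x^5*y - x^3*y^3 - 2*x^3*y*z^2 + x^4*z + x^2*z^3 + 5*x^3*y + x*y^3 + x*y*z^2 - 4*x^2*z - 4*x*y + z

x^4*y^2*z - x^5*y - x^3*y^3 - 2*x^3*y*z^2 + x^4*z + x^2*z^3 + 5*x^3*y + x*y^3 + x*y*z^2 - 4*x^2*z - 4*x*y + z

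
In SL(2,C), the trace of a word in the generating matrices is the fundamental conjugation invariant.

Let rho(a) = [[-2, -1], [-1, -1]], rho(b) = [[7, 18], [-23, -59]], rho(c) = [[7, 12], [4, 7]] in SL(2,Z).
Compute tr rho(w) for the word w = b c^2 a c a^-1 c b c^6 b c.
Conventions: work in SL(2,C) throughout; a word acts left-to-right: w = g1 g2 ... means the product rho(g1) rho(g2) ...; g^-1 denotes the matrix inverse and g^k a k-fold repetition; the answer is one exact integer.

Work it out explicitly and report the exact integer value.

-242762090501389784

rho(b) = [[7, 18], [-23, -59]]
... * rho(c) = [[7, 12], [4, 7]]  ->  [[121, 210], [-397, -689]]
... * rho(c) = [[7, 12], [4, 7]]  ->  [[1687, 2922], [-5535, -9587]]
... * rho(a) = [[-2, -1], [-1, -1]]  ->  [[-6296, -4609], [20657, 15122]]
... * rho(c) = [[7, 12], [4, 7]]  ->  [[-62508, -107815], [205087, 353738]]
... * rho(a^-1) = [[-1, 1], [1, -2]]  ->  [[-45307, 153122], [148651, -502389]]
... * rho(c) = [[7, 12], [4, 7]]  ->  [[295339, 528170], [-968999, -1732911]]
... * rho(b) = [[7, 18], [-23, -59]]  ->  [[-10080537, -25845928], [33073960, 84799767]]
... * rho(c) = [[7, 12], [4, 7]]  ->  [[-173947471, -301887940], [570716788, 990485889]]
... * rho(c) = [[7, 12], [4, 7]]  ->  [[-2425184057, -4200585232], [7956961072, 13782002679]]
... * rho(c) = [[7, 12], [4, 7]]  ->  [[-33778629327, -58506305308], [110826738220, 191957551617]]
... * rho(c) = [[7, 12], [4, 7]]  ->  [[-470475626521, -814887689080], [1543617374008, 2673623719959]]
... * rho(c) = [[7, 12], [4, 7]]  ->  [[-6552880141967, -11349921341812], [21499816497892, 37238774527809]]
... * rho(c) = [[7, 12], [4, 7]]  ->  [[-91269846361017, -158084011096288], [299453813596480, 518669219669367]]
... * rho(b) = [[7, 18], [-23, -59]]  ->  [[2997043330687505, 7684099420182686], [-9833215357220081, -25211315315756013]]
... * rho(c) = [[7, 12], [4, 7]]  ->  [[51715700995543279, 89753215909528862], [-169677768763564619, -294477791496933063]]
tr = 51715700995543279 + -294477791496933063 = -242762090501389784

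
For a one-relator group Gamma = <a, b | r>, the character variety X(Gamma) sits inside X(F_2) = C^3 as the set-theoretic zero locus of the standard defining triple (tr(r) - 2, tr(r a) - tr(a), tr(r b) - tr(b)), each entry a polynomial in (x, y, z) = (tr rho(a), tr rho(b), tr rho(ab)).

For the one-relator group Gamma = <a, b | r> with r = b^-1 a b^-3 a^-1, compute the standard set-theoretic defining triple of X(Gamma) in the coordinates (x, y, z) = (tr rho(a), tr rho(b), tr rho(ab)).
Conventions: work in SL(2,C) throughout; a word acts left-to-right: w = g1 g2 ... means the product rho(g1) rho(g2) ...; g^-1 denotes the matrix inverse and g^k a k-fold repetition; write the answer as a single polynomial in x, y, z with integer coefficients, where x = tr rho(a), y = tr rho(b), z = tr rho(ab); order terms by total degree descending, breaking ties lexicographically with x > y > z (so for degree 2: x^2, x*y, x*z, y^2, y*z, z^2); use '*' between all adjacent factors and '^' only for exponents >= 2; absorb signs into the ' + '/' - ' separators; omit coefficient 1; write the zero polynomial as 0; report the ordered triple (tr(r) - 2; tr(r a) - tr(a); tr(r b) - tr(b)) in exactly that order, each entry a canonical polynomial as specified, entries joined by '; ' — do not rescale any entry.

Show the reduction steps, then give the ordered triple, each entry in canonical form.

x*y^3*z - x^2*y^2 - y^2*z^2 - x*y*z + x^2 + y^2 + z^2 - 4; x*y^4 - y^3*z - 3*x*y^2 + 2*y*z; y^3 - 4*y

tr(a b^-1) = tr(a) * tr(b) - tr(a b)   [inverse elimination on b] = x*y - z
tr(b^-1 a b^-1) = tr(a b^-1) * tr(b) - tr(a)   [inverse elimination on b] = x*y^2 - y*z - x
tr(b^-1 a b^-2) = tr(b^-1 a b^-1) * tr(b) - tr(b^-1 a)   [inverse elimination on b] = x*y^3 - y^2*z - 2*x*y + z
tr(a^2) = tr(a) * tr(a) - tr(1)   [square of a] = x^2 - 2
tr(a^2 b) = tr(a) * tr(b a) - tr(b)   [square of a] = x*z - y
tr(a b^-1 a) = tr(a^2) * tr(b) - tr(a^2 b)   [inverse elimination on b] = x^2*y - x*z - y
tr(a b a b) = tr(a b) * tr(a b) - tr(1)   [split at a repeated a] = z^2 - 2
tr(a b^-1 a b) = tr(a b a) * tr(b) - tr(a b a b)   [inverse elimination on b] = x*y*z - y^2 - z^2 + 2
tr(b^-1 a b^-1 a) = tr(a b^-1 a) * tr(b) - tr(a b^-1 a b)   [inverse elimination on b] = x^2*y^2 - 2*x*y*z + z^2 - 2
tr(b^-1 a b^-2 a) = tr(b^-1 a b^-1 a) * tr(b) - tr(b^-1 a b^-1 a b)   [inverse elimination on b] = x^2*y^3 - 2*x*y^2*z - x^2*y + y*z^2 + x*z - y
tr(b^-1 a^-1 b^-1 a b^-1) = tr(b^-1 a b^-2) * tr(a) - tr(b^-1 a b^-2 a)   [inverse elimination on a] = x*y^2*z - x^2*y - y*z^2 + y
tr(b a b) = tr(b) * tr(a b) - tr(a)   [square of b] = y*z - x
tr(a^-1 b a b) = tr(b a b) * tr(a) - tr(b a b a)   [inverse elimination on a] = x*y*z - x^2 - z^2 + 2
tr(a b^-1 a^-1 b) = tr(a^-1 b a) * tr(b) - tr(a^-1 b a b)   [inverse elimination on b] = -x*y*z + x^2 + y^2 + z^2 - 2
tr(b^-1 a^-1 b^-1 a) = tr(a b^-1 a^-1) * tr(b) - tr(a b^-1 a^-1 b)   [inverse elimination on b] = x*y*z - x^2 - z^2 + 2
tr(b^-1 a b^-3 a^-1) = tr(b^-1 a^-1 b^-1 a b^-1) * tr(b) - tr(b^-1 a^-1 b^-1 a)   [inverse elimination on b] = x*y^3*z - x^2*y^2 - y^2*z^2 - x*y*z + x^2 + y^2 + z^2 - 2
tr(b^-1 a b^-3) = tr(b^-3 a) * tr(b) - tr(b^-3 a b) = x*y^4 - y^3*z - 3*x*y^2 + 2*y*z + x
tr(b^-2) = tr(b^-1) * tr(b) - tr(1)  (eliminate b^-1) = y^2 - 2
tr(b^-3) = tr(b^-2) * tr(b) - tr(b^-1)  (eliminate b^-1) = y^3 - 3*y
assemble the triple (tr(r) - 2; tr(r a) - x; tr(r b) - y)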